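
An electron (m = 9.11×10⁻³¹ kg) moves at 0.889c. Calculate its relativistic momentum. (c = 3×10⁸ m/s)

γ = 1/√(1 - 0.889²) = 2.184
v = 0.889 × 3×10⁸ = 2.667×10⁸ m/s
p = γmv = 2.184 × 9.11×10⁻³¹ × 2.667×10⁸ = 5.306×10⁻²² kg·m/s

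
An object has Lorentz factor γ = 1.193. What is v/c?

From γ = 1/√(1 - v²/c²):
1/γ² = 1/1.193² = 0.7026
v²/c² = 1 - 0.7026 = 0.2974
v/c = √(0.2974) = 0.5453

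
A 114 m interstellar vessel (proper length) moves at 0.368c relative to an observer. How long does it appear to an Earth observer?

Proper length L₀ = 114 m
γ = 1/√(1 - 0.368²) = 1.075
L = L₀/γ = 114/1.075 = 106.0 m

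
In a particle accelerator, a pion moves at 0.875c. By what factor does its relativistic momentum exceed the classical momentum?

p_rel = γmv, p_class = mv
Ratio = γ = 1/√(1 - 0.875²)
= 1/√(0.234375) = 2.066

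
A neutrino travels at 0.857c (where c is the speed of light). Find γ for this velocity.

v/c = 0.857, so (v/c)² = 0.734449
1 - (v/c)² = 0.265551
γ = 1/√(0.265551) = 1.941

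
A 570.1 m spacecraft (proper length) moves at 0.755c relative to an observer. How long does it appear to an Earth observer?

Proper length L₀ = 570.1 m
γ = 1/√(1 - 0.755²) = 1.525
L = L₀/γ = 570.1/1.525 = 373.8 m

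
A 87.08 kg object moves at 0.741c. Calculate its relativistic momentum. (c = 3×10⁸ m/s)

γ = 1/√(1 - 0.741²) = 1.4892
v = 0.741 × 3×10⁸ = 2.223×10⁸ m/s
p = γmv = 1.4892 × 87.08 × 2.223×10⁸ = 2.883×10¹⁰ kg·m/s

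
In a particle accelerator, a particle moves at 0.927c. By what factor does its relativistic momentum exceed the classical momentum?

p_rel = γmv, p_class = mv
Ratio = γ = 1/√(1 - 0.927²)
= 1/√(0.140671) = 2.666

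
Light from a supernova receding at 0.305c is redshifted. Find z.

β = 0.305
(1+β)/(1-β) = 1.305/0.695 = 1.8777
√(1.8777) = 1.3703
z = 1.3703 - 1 = 0.3703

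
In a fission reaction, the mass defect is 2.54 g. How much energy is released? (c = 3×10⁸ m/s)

Convert mass defect: Δm = 2.54 g = 0.00254 kg
E = Δm·c² = 0.00254 × (3×10⁸)²
= 0.00254 × 9×10¹⁶ = 2.286×10¹⁴ J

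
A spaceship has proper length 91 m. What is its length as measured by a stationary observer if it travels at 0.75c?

Proper length L₀ = 91 m
γ = 1/√(1 - 0.75²) = 1.512
L = L₀/γ = 91/1.512 = 60.19 m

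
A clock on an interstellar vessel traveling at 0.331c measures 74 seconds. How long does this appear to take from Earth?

Proper time Δt₀ = 74 seconds
γ = 1/√(1 - 0.331²) = 1.0597
Δt = γΔt₀ = 1.0597 × 74 = 78.42 seconds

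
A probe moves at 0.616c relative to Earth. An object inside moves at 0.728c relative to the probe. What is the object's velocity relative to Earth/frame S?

u = (u' + v)/(1 + u'v/c²)
Numerator: 0.728 + 0.616 = 1.344
Denominator: 1 + 0.448448 = 1.448448
u = 1.344/1.448448 = 0.9279c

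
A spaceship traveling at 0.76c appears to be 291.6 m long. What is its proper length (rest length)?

Contracted length L = 291.6 m
γ = 1/√(1 - 0.76²) = 1.5386
L₀ = γL = 1.5386 × 291.6 = 448.7 m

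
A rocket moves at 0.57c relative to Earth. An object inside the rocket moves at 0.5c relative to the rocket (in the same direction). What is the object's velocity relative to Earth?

u = (u' + v)/(1 + u'v/c²)
Numerator: 0.5 + 0.57 = 1.07
Denominator: 1 + 0.285 = 1.285
u = 1.07/1.285 = 0.8327c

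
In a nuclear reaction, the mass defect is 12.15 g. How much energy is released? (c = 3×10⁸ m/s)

Convert mass defect: Δm = 12.15 g = 0.01215 kg
E = Δm·c² = 0.01215 × (3×10⁸)²
= 0.01215 × 9×10¹⁶ = 1.094×10¹⁵ J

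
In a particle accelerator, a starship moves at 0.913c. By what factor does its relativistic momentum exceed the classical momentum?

p_rel = γmv, p_class = mv
Ratio = γ = 1/√(1 - 0.913²)
= 1/√(0.166431) = 2.451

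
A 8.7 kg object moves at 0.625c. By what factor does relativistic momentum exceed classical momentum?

p_rel = γmv, p_class = mv
Ratio = γ = 1/√(1 - 0.625²) = 1.281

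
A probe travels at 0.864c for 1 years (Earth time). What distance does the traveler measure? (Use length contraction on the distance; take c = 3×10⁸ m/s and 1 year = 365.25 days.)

Earth distance: d = v × t = 0.864c × 1 yr = 8.1797×10¹⁵ m
γ = 1.9861
d' = d/γ = 8.1797×10¹⁵/1.9861 = 4.118×10¹⁵ m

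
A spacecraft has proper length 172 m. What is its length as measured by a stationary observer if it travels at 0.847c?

Proper length L₀ = 172 m
γ = 1/√(1 - 0.847²) = 1.88114
L = L₀/γ = 172/1.88114 = 91.43 m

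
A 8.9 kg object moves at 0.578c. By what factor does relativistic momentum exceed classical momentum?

p_rel = γmv, p_class = mv
Ratio = γ = 1/√(1 - 0.578²) = 1.225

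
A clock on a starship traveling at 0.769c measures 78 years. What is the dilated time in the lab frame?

Proper time Δt₀ = 78 years
γ = 1/√(1 - 0.769²) = 1.564
Δt = γΔt₀ = 1.564 × 78 = 122.0 years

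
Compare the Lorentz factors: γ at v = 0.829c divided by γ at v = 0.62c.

γ₁ = 1/√(1 - 0.829²) = 1.7881
γ₂ = 1/√(1 - 0.62²) = 1.2745
γ₁/γ₂ = 1.7881/1.2745 = 1.403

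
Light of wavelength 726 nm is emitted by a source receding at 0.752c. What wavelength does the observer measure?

β = 0.752
Wavelength Doppler factor = √(1.752/0.248) = √(7.065) = 2.658
λ_obs = 726 × 2.658 = 1930 nm (redshift)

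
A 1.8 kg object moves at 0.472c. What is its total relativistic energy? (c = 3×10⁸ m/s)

γ = 1/√(1 - 0.472²) = 1.1343
mc² = 1.8 × (3×10⁸)² = 1.620×10¹⁷ J
E = γmc² = 1.1343 × 1.620×10¹⁷ = 1.838×10¹⁷ J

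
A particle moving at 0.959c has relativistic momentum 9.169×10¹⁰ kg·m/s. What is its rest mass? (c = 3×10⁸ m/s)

γ = 1/√(1 - 0.959²) = 3.5285
v = 0.959 × 3×10⁸ = 2.877×10⁸ m/s
m = p/(γv) = 9.169×10¹⁰/(3.5285 × 2.877×10⁸) = 90.32 kg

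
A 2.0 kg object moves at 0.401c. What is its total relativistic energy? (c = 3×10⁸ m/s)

γ = 1/√(1 - 0.401²) = 1.0916
mc² = 2.0 × (3×10⁸)² = 1.800×10¹⁷ J
E = γmc² = 1.0916 × 1.800×10¹⁷ = 1.965×10¹⁷ J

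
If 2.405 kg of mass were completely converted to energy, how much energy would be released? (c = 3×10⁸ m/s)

Using E = mc²:
c² = (3×10⁸)² = 9×10¹⁶ m²/s²
E = 2.405 × 9×10¹⁶ = 2.165×10¹⁷ J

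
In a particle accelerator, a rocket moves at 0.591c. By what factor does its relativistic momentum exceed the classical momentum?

p_rel = γmv, p_class = mv
Ratio = γ = 1/√(1 - 0.591²)
= 1/√(0.650719) = 1.240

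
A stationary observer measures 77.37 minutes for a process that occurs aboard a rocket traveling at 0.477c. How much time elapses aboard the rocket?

Dilated time Δt = 77.37 minutes
γ = 1/√(1 - 0.477²) = 1.1378
Δt₀ = Δt/γ = 77.37/1.1378 = 68.00 minutes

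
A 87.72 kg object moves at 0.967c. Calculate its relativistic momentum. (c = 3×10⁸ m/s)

γ = 1/√(1 - 0.967²) = 3.925
v = 0.967 × 3×10⁸ = 2.901×10⁸ m/s
p = γmv = 3.925 × 87.72 × 2.901×10⁸ = 9.988×10¹⁰ kg·m/s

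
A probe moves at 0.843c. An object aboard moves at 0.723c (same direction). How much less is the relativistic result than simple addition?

Classical: u' + v = 0.723 + 0.843 = 1.566c
Relativistic: u = (0.723 + 0.843)/(1 + 0.609489) = 1.566/1.609489 = 0.9730c
Difference: 1.566 - 0.9730 = 0.5930c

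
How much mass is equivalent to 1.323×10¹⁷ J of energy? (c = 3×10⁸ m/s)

From E = mc², we get m = E/c²
c² = (3×10⁸)² = 9×10¹⁶ m²/s²
m = 1.323×10¹⁷ / 9×10¹⁶ = 1.470 kg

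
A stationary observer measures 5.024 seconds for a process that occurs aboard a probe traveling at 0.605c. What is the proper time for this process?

Dilated time Δt = 5.024 seconds
γ = 1/√(1 - 0.605²) = 1.256
Δt₀ = Δt/γ = 5.024/1.256 = 4.000 seconds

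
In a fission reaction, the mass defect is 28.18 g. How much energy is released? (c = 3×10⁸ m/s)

Convert mass defect: Δm = 28.18 g = 0.02818 kg
E = Δm·c² = 0.02818 × (3×10⁸)²
= 0.02818 × 9×10¹⁶ = 2.536×10¹⁵ J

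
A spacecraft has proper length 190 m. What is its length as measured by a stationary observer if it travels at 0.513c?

Proper length L₀ = 190 m
γ = 1/√(1 - 0.513²) = 1.165
L = L₀/γ = 190/1.165 = 163.1 m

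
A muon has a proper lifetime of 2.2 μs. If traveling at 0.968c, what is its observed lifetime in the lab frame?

Proper lifetime τ₀ = 2.2 μs
γ = 1/√(1 - 0.968²) = 3.985
τ = γτ₀ = 3.985 × 2.2 μs = 8.767 μs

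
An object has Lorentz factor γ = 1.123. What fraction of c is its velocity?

From γ = 1/√(1 - v²/c²):
1/γ² = 1/1.123² = 0.79294
v²/c² = 1 - 0.79294 = 0.20706
v/c = √(0.20706) = 0.4550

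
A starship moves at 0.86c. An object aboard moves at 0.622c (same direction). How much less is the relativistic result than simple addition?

Classical: u' + v = 0.622 + 0.86 = 1.482c
Relativistic: u = (0.622 + 0.86)/(1 + 0.53492) = 1.482/1.53492 = 0.9655c
Difference: 1.482 - 0.9655 = 0.5165c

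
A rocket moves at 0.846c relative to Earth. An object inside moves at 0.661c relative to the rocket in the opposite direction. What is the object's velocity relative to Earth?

Object's velocity in rocket frame is u' = -0.661c
u = (u' + v)/(1 + u'v/c²) = (v - 0.661)/(1 - 0.661·v/c²)
Numerator: 0.846 - 0.661 = 0.185
Denominator: 1 - 0.559206 = 0.440794
u = 0.185/0.440794 = 0.4197c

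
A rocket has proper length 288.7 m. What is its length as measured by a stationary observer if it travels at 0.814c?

Proper length L₀ = 288.7 m
γ = 1/√(1 - 0.814²) = 1.722
L = L₀/γ = 288.7/1.722 = 167.7 m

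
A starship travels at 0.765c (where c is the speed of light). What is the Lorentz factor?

v/c = 0.765, so (v/c)² = 0.585225
1 - (v/c)² = 0.414775
γ = 1/√(0.414775) = 1.553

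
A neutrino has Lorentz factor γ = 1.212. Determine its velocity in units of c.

From γ = 1/√(1 - v²/c²):
1/γ² = 1/1.212² = 0.6808
v²/c² = 1 - 0.6808 = 0.3192
v/c = √(0.3192) = 0.5650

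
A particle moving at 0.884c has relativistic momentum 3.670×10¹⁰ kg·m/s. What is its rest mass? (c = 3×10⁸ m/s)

γ = 1/√(1 - 0.884²) = 2.1391
v = 0.884 × 3×10⁸ = 2.652×10⁸ m/s
m = p/(γv) = 3.670×10¹⁰/(2.1391 × 2.652×10⁸) = 64.69 kg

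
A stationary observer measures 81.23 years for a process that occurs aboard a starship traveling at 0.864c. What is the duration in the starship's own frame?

Dilated time Δt = 81.23 years
γ = 1/√(1 - 0.864²) = 1.986
Δt₀ = Δt/γ = 81.23/1.986 = 40.90 years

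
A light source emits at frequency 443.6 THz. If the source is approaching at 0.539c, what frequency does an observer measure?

β = v/c = 0.539
(1+β)/(1-β) = 1.539/0.461 = 3.338
Doppler factor = √(3.338) = 1.827
f_obs = 443.6 × 1.827 = 810.5 THz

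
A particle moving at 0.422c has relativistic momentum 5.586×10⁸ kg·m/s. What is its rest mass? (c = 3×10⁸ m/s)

γ = 1/√(1 - 0.422²) = 1.103
v = 0.422 × 3×10⁸ = 1.266×10⁸ m/s
m = p/(γv) = 5.586×10⁸/(1.103 × 1.266×10⁸) = 4.000 kg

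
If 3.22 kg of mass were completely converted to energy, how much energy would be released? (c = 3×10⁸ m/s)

Using E = mc²:
c² = (3×10⁸)² = 9×10¹⁶ m²/s²
E = 3.22 × 9×10¹⁶ = 2.898×10¹⁷ J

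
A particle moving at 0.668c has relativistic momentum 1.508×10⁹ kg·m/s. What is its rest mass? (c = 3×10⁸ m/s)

γ = 1/√(1 - 0.668²) = 1.3438
v = 0.668 × 3×10⁸ = 2.004×10⁸ m/s
m = p/(γv) = 1.508×10⁹/(1.3438 × 2.004×10⁸) = 5.600 kg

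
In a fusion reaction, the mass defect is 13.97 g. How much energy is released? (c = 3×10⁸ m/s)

Convert mass defect: Δm = 13.97 g = 0.01397 kg
E = Δm·c² = 0.01397 × (3×10⁸)²
= 0.01397 × 9×10¹⁶ = 1.257×10¹⁵ J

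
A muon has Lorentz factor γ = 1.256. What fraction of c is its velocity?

From γ = 1/√(1 - v²/c²):
1/γ² = 1/1.256² = 0.6339
v²/c² = 1 - 0.6339 = 0.3661
v/c = √(0.3661) = 0.6051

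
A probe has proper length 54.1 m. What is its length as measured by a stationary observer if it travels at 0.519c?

Proper length L₀ = 54.1 m
γ = 1/√(1 - 0.519²) = 1.170
L = L₀/γ = 54.1/1.170 = 46.24 m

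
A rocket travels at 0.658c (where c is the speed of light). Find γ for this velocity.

v/c = 0.658, so (v/c)² = 0.432964
1 - (v/c)² = 0.567036
γ = 1/√(0.567036) = 1.328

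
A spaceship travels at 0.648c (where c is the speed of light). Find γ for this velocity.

v/c = 0.648, so (v/c)² = 0.419904
1 - (v/c)² = 0.580096
γ = 1/√(0.580096) = 1.313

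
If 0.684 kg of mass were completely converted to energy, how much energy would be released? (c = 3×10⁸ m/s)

Using E = mc²:
c² = (3×10⁸)² = 9×10¹⁶ m²/s²
E = 0.684 × 9×10¹⁶ = 6.156×10¹⁶ J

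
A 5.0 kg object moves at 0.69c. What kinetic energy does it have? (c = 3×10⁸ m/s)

γ = 1/√(1 - 0.69²) = 1.3816
γ - 1 = 0.3816
KE = (γ-1)mc² = 0.3816 × 5.0 × (3×10⁸)² = 1.717×10¹⁷ J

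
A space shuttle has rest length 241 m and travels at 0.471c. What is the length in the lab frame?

Proper length L₀ = 241 m
γ = 1/√(1 - 0.471²) = 1.1336
L = L₀/γ = 241/1.1336 = 212.6 m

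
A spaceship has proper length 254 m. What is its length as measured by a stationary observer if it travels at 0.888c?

Proper length L₀ = 254 m
γ = 1/√(1 - 0.888²) = 2.175
L = L₀/γ = 254/2.175 = 116.8 m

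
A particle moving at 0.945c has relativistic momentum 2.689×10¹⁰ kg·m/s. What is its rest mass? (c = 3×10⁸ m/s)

γ = 1/√(1 - 0.945²) = 3.0574
v = 0.945 × 3×10⁸ = 2.835×10⁸ m/s
m = p/(γv) = 2.689×10¹⁰/(3.0574 × 2.835×10⁸) = 31.02 kg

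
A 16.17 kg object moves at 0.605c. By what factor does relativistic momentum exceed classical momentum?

p_rel = γmv, p_class = mv
Ratio = γ = 1/√(1 - 0.605²) = 1.256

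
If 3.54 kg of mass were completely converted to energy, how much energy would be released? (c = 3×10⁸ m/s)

Using E = mc²:
c² = (3×10⁸)² = 9×10¹⁶ m²/s²
E = 3.54 × 9×10¹⁶ = 3.186×10¹⁷ J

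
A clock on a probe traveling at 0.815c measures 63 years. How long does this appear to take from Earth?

Proper time Δt₀ = 63 years
γ = 1/√(1 - 0.815²) = 1.726
Δt = γΔt₀ = 1.726 × 63 = 108.7 years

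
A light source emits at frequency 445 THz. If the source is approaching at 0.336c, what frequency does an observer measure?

β = v/c = 0.336
(1+β)/(1-β) = 1.336/0.664 = 2.01205
Doppler factor = √(2.01205) = 1.4185
f_obs = 445 × 1.4185 = 631.2 THz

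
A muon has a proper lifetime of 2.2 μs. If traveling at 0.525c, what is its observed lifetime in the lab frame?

Proper lifetime τ₀ = 2.2 μs
γ = 1/√(1 - 0.525²) = 1.175
τ = γτ₀ = 1.175 × 2.2 μs = 2.585 μs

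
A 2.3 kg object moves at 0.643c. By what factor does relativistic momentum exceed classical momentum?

p_rel = γmv, p_class = mv
Ratio = γ = 1/√(1 - 0.643²) = 1.306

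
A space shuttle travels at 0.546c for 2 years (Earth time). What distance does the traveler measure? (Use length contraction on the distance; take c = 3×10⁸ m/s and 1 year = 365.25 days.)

Earth distance: d = v × t = 0.546c × 2 yr = 1.0338×10¹⁶ m
γ = 1.1936
d' = d/γ = 1.0338×10¹⁶/1.1936 = 8.661×10¹⁵ m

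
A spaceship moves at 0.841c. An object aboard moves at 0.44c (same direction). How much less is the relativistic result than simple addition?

Classical: u' + v = 0.44 + 0.841 = 1.281c
Relativistic: u = (0.44 + 0.841)/(1 + 0.37004) = 1.281/1.37004 = 0.9350c
Difference: 1.281 - 0.9350 = 0.3460c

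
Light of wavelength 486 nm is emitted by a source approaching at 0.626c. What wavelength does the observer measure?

β = 0.626
Wavelength Doppler factor = √(0.374/1.626) = √(0.2300) = 0.4796
λ_obs = 486 × 0.4796 = 233.1 nm (blueshift)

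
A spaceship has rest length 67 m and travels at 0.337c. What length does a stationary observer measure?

Proper length L₀ = 67 m
γ = 1/√(1 - 0.337²) = 1.0621
L = L₀/γ = 67/1.0621 = 63.08 m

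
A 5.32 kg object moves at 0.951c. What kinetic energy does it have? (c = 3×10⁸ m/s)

γ = 1/√(1 - 0.951²) = 3.234
γ - 1 = 2.234
KE = (γ-1)mc² = 2.234 × 5.32 × (3×10⁸)² = 1.070×10¹⁸ J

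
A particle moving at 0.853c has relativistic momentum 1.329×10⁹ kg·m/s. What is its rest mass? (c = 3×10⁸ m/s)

γ = 1/√(1 - 0.853²) = 1.916
v = 0.853 × 3×10⁸ = 2.559×10⁸ m/s
m = p/(γv) = 1.329×10⁹/(1.916 × 2.559×10⁸) = 2.711 kg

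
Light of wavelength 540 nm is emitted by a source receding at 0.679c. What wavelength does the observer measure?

β = 0.679
Wavelength Doppler factor = √(1.679/0.321) = √(5.231) = 2.287
λ_obs = 540 × 2.287 = 1235 nm (redshift)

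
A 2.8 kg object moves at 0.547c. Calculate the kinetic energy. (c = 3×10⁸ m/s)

γ = 1/√(1 - 0.547²) = 1.19455
γ - 1 = 0.19455
KE = (γ-1)mc² = 0.19455 × 2.8 × (3×10⁸)² = 4.903×10¹⁶ J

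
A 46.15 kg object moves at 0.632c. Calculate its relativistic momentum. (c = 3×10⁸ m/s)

γ = 1/√(1 - 0.632²) = 1.290
v = 0.632 × 3×10⁸ = 1.896×10⁸ m/s
p = γmv = 1.290 × 46.15 × 1.896×10⁸ = 1.129×10¹⁰ kg·m/s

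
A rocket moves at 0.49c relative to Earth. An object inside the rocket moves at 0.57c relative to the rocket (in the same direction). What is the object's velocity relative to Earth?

u = (u' + v)/(1 + u'v/c²)
Numerator: 0.57 + 0.49 = 1.06
Denominator: 1 + 0.2793 = 1.2793
u = 1.06/1.2793 = 0.8286c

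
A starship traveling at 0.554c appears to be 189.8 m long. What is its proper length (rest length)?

Contracted length L = 189.8 m
γ = 1/√(1 - 0.554²) = 1.2012
L₀ = γL = 1.2012 × 189.8 = 228.0 m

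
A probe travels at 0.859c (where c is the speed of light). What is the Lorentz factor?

v/c = 0.859, so (v/c)² = 0.737881
1 - (v/c)² = 0.262119
γ = 1/√(0.262119) = 1.953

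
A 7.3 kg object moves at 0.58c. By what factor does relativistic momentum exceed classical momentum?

p_rel = γmv, p_class = mv
Ratio = γ = 1/√(1 - 0.58²) = 1.228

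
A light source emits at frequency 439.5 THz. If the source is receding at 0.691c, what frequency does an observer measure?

β = v/c = 0.691
(1-β)/(1+β) = 0.309/1.691 = 0.18273
Doppler factor = √(0.18273) = 0.4275
f_obs = 439.5 × 0.4275 = 187.9 THz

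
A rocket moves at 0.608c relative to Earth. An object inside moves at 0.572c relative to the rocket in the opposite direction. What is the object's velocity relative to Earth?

Object's velocity in rocket frame is u' = -0.572c
u = (u' + v)/(1 + u'v/c²) = (v - 0.572)/(1 - 0.572·v/c²)
Numerator: 0.608 - 0.572 = 0.036
Denominator: 1 - 0.347776 = 0.652224
u = 0.036/0.652224 = 0.05520c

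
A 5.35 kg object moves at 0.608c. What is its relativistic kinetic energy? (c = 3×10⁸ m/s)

γ = 1/√(1 - 0.608²) = 1.25955
γ - 1 = 0.25955
KE = (γ-1)mc² = 0.25955 × 5.35 × (3×10⁸)² = 1.250×10¹⁷ J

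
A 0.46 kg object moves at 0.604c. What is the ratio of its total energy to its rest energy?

E = γmc², E₀ = mc²
E/E₀ = γ = 1/√(1 - 0.604²) = 1.255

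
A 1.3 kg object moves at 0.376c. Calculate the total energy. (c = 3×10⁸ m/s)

γ = 1/√(1 - 0.376²) = 1.0792
mc² = 1.3 × (3×10⁸)² = 1.170×10¹⁷ J
E = γmc² = 1.0792 × 1.170×10¹⁷ = 1.263×10¹⁷ J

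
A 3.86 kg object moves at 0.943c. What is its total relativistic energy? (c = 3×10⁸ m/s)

γ = 1/√(1 - 0.943²) = 3.005
mc² = 3.86 × (3×10⁸)² = 3.474×10¹⁷ J
E = γmc² = 3.005 × 3.474×10¹⁷ = 1.044×10¹⁸ J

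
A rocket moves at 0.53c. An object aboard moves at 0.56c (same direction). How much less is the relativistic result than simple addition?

Classical: u' + v = 0.56 + 0.53 = 1.09c
Relativistic: u = (0.56 + 0.53)/(1 + 0.2968) = 1.09/1.2968 = 0.8405c
Difference: 1.09 - 0.8405 = 0.2495c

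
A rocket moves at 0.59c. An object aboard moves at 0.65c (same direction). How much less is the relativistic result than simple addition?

Classical: u' + v = 0.65 + 0.59 = 1.24c
Relativistic: u = (0.65 + 0.59)/(1 + 0.3835) = 1.24/1.3835 = 0.8963c
Difference: 1.24 - 0.8963 = 0.3437c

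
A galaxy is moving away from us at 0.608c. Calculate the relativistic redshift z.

β = 0.608
(1+β)/(1-β) = 1.608/0.392 = 4.102
√(4.102) = 2.025
z = 2.025 - 1 = 1.025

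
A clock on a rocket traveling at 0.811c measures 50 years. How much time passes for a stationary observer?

Proper time Δt₀ = 50 years
γ = 1/√(1 - 0.811²) = 1.70927
Δt = γΔt₀ = 1.70927 × 50 = 85.46 years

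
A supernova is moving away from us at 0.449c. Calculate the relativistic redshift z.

β = 0.449
(1+β)/(1-β) = 1.449/0.551 = 2.630
√(2.630) = 1.6217
z = 1.6217 - 1 = 0.6217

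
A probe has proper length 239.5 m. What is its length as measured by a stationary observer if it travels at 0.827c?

Proper length L₀ = 239.5 m
γ = 1/√(1 - 0.827²) = 1.779
L = L₀/γ = 239.5/1.779 = 134.6 m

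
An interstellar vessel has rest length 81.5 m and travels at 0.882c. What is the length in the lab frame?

Proper length L₀ = 81.5 m
γ = 1/√(1 - 0.882²) = 2.122
L = L₀/γ = 81.5/2.122 = 38.41 m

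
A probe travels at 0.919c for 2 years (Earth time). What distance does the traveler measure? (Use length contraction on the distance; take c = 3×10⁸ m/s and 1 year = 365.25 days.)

Earth distance: d = v × t = 0.919c × 2 yr = 1.74009×10¹⁶ m
γ = 2.53641
d' = d/γ = 1.74009×10¹⁶/2.53641 = 6.860×10¹⁵ m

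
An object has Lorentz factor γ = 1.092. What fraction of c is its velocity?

From γ = 1/√(1 - v²/c²):
1/γ² = 1/1.092² = 0.8386
v²/c² = 1 - 0.8386 = 0.1614
v/c = √(0.1614) = 0.4017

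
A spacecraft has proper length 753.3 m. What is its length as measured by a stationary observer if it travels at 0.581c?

Proper length L₀ = 753.3 m
γ = 1/√(1 - 0.581²) = 1.2286
L = L₀/γ = 753.3/1.2286 = 613.1 m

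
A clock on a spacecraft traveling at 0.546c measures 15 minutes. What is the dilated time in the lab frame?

Proper time Δt₀ = 15 minutes
γ = 1/√(1 - 0.546²) = 1.1936
Δt = γΔt₀ = 1.1936 × 15 = 17.90 minutes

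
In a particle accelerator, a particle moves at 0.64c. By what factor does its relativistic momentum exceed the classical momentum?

p_rel = γmv, p_class = mv
Ratio = γ = 1/√(1 - 0.64²)
= 1/√(0.5904) = 1.301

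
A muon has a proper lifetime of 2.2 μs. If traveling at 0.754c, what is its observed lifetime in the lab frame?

Proper lifetime τ₀ = 2.2 μs
γ = 1/√(1 - 0.754²) = 1.5224
τ = γτ₀ = 1.5224 × 2.2 μs = 3.349 μs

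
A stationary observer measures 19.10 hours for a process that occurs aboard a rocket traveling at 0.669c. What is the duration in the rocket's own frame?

Dilated time Δt = 19.10 hours
γ = 1/√(1 - 0.669²) = 1.345
Δt₀ = Δt/γ = 19.10/1.345 = 14.20 hours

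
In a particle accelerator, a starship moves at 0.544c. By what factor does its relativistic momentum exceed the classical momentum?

p_rel = γmv, p_class = mv
Ratio = γ = 1/√(1 - 0.544²)
= 1/√(0.704064) = 1.192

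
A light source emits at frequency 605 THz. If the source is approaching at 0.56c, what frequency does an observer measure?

β = v/c = 0.56
(1+β)/(1-β) = 1.56/0.44 = 3.545
Doppler factor = √(3.545) = 1.883
f_obs = 605 × 1.883 = 1139 THz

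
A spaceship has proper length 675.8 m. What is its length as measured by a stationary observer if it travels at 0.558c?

Proper length L₀ = 675.8 m
γ = 1/√(1 - 0.558²) = 1.205
L = L₀/γ = 675.8/1.205 = 560.8 m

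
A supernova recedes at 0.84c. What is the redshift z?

β = 0.84
(1+β)/(1-β) = 1.84/0.16 = 11.50
√(11.50) = 3.391
z = 3.391 - 1 = 2.391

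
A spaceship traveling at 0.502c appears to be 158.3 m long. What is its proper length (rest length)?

Contracted length L = 158.3 m
γ = 1/√(1 - 0.502²) = 1.156
L₀ = γL = 1.156 × 158.3 = 183.0 m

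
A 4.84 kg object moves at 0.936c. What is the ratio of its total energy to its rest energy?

E = γmc², E₀ = mc²
E/E₀ = γ = 1/√(1 - 0.936²) = 2.841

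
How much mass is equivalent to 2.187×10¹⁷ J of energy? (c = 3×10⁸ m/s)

From E = mc², we get m = E/c²
c² = (3×10⁸)² = 9×10¹⁶ m²/s²
m = 2.187×10¹⁷ / 9×10¹⁶ = 2.430 kg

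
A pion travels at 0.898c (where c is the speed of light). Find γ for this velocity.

v/c = 0.898, so (v/c)² = 0.806404
1 - (v/c)² = 0.193596
γ = 1/√(0.193596) = 2.273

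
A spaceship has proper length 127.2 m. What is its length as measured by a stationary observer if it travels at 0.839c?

Proper length L₀ = 127.2 m
γ = 1/√(1 - 0.839²) = 1.838
L = L₀/γ = 127.2/1.838 = 69.21 m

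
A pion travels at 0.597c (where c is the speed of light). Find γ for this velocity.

v/c = 0.597, so (v/c)² = 0.356409
1 - (v/c)² = 0.643591
γ = 1/√(0.643591) = 1.247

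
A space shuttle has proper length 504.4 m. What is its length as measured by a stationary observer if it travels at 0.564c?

Proper length L₀ = 504.4 m
γ = 1/√(1 - 0.564²) = 1.211
L = L₀/γ = 504.4/1.211 = 416.5 m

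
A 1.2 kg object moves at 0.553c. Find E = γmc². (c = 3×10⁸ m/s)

γ = 1/√(1 - 0.553²) = 1.200
mc² = 1.2 × (3×10⁸)² = 1.080×10¹⁷ J
E = γmc² = 1.200 × 1.080×10¹⁷ = 1.296×10¹⁷ J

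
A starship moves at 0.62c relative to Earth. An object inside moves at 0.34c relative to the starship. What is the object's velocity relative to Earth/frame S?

u = (u' + v)/(1 + u'v/c²)
Numerator: 0.34 + 0.62 = 0.96
Denominator: 1 + 0.2108 = 1.2108
u = 0.96/1.2108 = 0.7929c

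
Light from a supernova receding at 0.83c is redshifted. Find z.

β = 0.83
(1+β)/(1-β) = 1.83/0.17 = 10.765
√(10.765) = 3.281
z = 3.281 - 1 = 2.281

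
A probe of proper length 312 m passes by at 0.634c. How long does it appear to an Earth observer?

Proper length L₀ = 312 m
γ = 1/√(1 - 0.634²) = 1.293
L = L₀/γ = 312/1.293 = 241.3 m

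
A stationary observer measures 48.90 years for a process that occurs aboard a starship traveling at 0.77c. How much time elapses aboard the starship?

Dilated time Δt = 48.90 years
γ = 1/√(1 - 0.77²) = 1.5673
Δt₀ = Δt/γ = 48.90/1.5673 = 31.20 years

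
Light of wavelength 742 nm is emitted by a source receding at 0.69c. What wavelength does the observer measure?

β = 0.69
Wavelength Doppler factor = √(1.69/0.31) = √(5.4516) = 2.3349
λ_obs = 742 × 2.3349 = 1732 nm (redshift)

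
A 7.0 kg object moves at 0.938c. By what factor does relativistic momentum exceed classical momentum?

p_rel = γmv, p_class = mv
Ratio = γ = 1/√(1 - 0.938²) = 2.885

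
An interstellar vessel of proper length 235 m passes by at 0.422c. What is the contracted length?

Proper length L₀ = 235 m
γ = 1/√(1 - 0.422²) = 1.103
L = L₀/γ = 235/1.103 = 213.1 m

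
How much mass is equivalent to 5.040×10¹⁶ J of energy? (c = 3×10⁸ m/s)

From E = mc², we get m = E/c²
c² = (3×10⁸)² = 9×10¹⁶ m²/s²
m = 5.040×10¹⁶ / 9×10¹⁶ = 0.5600 kg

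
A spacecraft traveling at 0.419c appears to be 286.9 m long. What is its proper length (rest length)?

Contracted length L = 286.9 m
γ = 1/√(1 - 0.419²) = 1.1013
L₀ = γL = 1.1013 × 286.9 = 316.0 m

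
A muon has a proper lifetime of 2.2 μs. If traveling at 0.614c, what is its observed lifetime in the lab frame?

Proper lifetime τ₀ = 2.2 μs
γ = 1/√(1 - 0.614²) = 1.267
τ = γτ₀ = 1.267 × 2.2 μs = 2.787 μs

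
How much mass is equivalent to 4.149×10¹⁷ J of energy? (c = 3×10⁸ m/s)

From E = mc², we get m = E/c²
c² = (3×10⁸)² = 9×10¹⁶ m²/s²
m = 4.149×10¹⁷ / 9×10¹⁶ = 4.610 kg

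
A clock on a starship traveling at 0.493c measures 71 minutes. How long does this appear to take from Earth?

Proper time Δt₀ = 71 minutes
γ = 1/√(1 - 0.493²) = 1.1494
Δt = γΔt₀ = 1.1494 × 71 = 81.61 minutes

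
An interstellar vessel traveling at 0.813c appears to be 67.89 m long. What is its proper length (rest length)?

Contracted length L = 67.89 m
γ = 1/√(1 - 0.813²) = 1.717
L₀ = γL = 1.717 × 67.89 = 116.6 m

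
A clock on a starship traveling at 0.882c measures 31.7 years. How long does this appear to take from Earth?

Proper time Δt₀ = 31.7 years
γ = 1/√(1 - 0.882²) = 2.122
Δt = γΔt₀ = 2.122 × 31.7 = 67.27 years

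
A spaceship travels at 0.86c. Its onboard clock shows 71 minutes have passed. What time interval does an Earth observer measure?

Proper time Δt₀ = 71 minutes
γ = 1/√(1 - 0.86²) = 1.9597
Δt = γΔt₀ = 1.9597 × 71 = 139.1 minutes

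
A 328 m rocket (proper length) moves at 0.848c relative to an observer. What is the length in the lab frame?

Proper length L₀ = 328 m
γ = 1/√(1 - 0.848²) = 1.887
L = L₀/γ = 328/1.887 = 173.8 m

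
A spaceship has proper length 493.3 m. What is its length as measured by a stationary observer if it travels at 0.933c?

Proper length L₀ = 493.3 m
γ = 1/√(1 - 0.933²) = 2.779
L = L₀/γ = 493.3/2.779 = 177.5 m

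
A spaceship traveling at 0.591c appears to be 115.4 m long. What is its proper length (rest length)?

Contracted length L = 115.4 m
γ = 1/√(1 - 0.591²) = 1.240
L₀ = γL = 1.240 × 115.4 = 143.1 m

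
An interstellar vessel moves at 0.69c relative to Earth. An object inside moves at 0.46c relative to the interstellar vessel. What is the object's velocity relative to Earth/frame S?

u = (u' + v)/(1 + u'v/c²)
Numerator: 0.46 + 0.69 = 1.15
Denominator: 1 + 0.3174 = 1.3174
u = 1.15/1.3174 = 0.8729c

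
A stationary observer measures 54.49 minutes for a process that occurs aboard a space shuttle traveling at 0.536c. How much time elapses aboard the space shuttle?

Dilated time Δt = 54.49 minutes
γ = 1/√(1 - 0.536²) = 1.1845
Δt₀ = Δt/γ = 54.49/1.1845 = 46.00 minutes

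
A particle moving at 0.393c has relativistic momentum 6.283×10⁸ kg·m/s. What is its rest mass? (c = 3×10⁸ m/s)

γ = 1/√(1 - 0.393²) = 1.0875
v = 0.393 × 3×10⁸ = 1.179×10⁸ m/s
m = p/(γv) = 6.283×10⁸/(1.0875 × 1.179×10⁸) = 4.900 kg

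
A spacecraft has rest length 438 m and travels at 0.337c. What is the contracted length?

Proper length L₀ = 438 m
γ = 1/√(1 - 0.337²) = 1.062
L = L₀/γ = 438/1.062 = 412.4 m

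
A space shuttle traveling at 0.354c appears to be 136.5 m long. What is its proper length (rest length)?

Contracted length L = 136.5 m
γ = 1/√(1 - 0.354²) = 1.06924
L₀ = γL = 1.06924 × 136.5 = 146.0 m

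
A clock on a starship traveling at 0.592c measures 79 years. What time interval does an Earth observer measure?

Proper time Δt₀ = 79 years
γ = 1/√(1 - 0.592²) = 1.2408
Δt = γΔt₀ = 1.2408 × 79 = 98.02 years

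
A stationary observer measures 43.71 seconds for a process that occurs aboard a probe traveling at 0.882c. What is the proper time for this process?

Dilated time Δt = 43.71 seconds
γ = 1/√(1 - 0.882²) = 2.122
Δt₀ = Δt/γ = 43.71/2.122 = 20.60 seconds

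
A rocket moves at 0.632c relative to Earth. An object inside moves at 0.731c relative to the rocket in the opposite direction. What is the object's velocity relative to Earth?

Object's velocity in rocket frame is u' = -0.731c
u = (u' + v)/(1 + u'v/c²) = (v - 0.731)/(1 - 0.731·v/c²)
Numerator: 0.632 - 0.731 = -0.099
Denominator: 1 - 0.461992 = 0.538008
u = -0.099/0.538008 = -0.1840c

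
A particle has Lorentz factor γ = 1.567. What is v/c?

From γ = 1/√(1 - v²/c²):
1/γ² = 1/1.567² = 0.4073
v²/c² = 1 - 0.4073 = 0.5927
v/c = √(0.5927) = 0.7699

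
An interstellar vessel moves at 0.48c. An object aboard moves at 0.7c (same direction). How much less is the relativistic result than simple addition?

Classical: u' + v = 0.7 + 0.48 = 1.18c
Relativistic: u = (0.7 + 0.48)/(1 + 0.336) = 1.18/1.336 = 0.8832c
Difference: 1.18 - 0.8832 = 0.2968c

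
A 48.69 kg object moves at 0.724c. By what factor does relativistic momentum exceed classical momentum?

p_rel = γmv, p_class = mv
Ratio = γ = 1/√(1 - 0.724²) = 1.450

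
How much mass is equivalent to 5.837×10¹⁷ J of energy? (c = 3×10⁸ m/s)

From E = mc², we get m = E/c²
c² = (3×10⁸)² = 9×10¹⁶ m²/s²
m = 5.837×10¹⁷ / 9×10¹⁶ = 6.486 kg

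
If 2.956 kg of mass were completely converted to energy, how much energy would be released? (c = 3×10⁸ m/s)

Using E = mc²:
c² = (3×10⁸)² = 9×10¹⁶ m²/s²
E = 2.956 × 9×10¹⁶ = 2.660×10¹⁷ J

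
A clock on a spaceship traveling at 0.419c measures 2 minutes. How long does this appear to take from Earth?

Proper time Δt₀ = 2 minutes
γ = 1/√(1 - 0.419²) = 1.1013
Δt = γΔt₀ = 1.1013 × 2 = 2.203 minutes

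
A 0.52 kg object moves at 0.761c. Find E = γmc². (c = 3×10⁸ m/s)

γ = 1/√(1 - 0.761²) = 1.5414
mc² = 0.52 × (3×10⁸)² = 4.680×10¹⁶ J
E = γmc² = 1.5414 × 4.680×10¹⁶ = 7.214×10¹⁶ J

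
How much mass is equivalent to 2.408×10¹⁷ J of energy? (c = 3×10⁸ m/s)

From E = mc², we get m = E/c²
c² = (3×10⁸)² = 9×10¹⁶ m²/s²
m = 2.408×10¹⁷ / 9×10¹⁶ = 2.676 kg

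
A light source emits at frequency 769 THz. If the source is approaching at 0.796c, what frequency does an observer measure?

β = v/c = 0.796
(1+β)/(1-β) = 1.796/0.204 = 8.804
Doppler factor = √(8.804) = 2.967
f_obs = 769 × 2.967 = 2282 THz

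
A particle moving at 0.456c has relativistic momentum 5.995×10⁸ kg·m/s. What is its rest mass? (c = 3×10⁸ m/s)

γ = 1/√(1 - 0.456²) = 1.1236
v = 0.456 × 3×10⁸ = 1.368×10⁸ m/s
m = p/(γv) = 5.995×10⁸/(1.1236 × 1.368×10⁸) = 3.900 kg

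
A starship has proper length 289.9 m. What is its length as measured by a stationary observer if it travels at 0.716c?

Proper length L₀ = 289.9 m
γ = 1/√(1 - 0.716²) = 1.432
L = L₀/γ = 289.9/1.432 = 202.4 m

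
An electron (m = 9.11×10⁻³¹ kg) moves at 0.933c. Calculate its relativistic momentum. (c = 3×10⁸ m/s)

γ = 1/√(1 - 0.933²) = 2.7787
v = 0.933 × 3×10⁸ = 2.799×10⁸ m/s
p = γmv = 2.7787 × 9.11×10⁻³¹ × 2.799×10⁸ = 7.085×10⁻²² kg·m/s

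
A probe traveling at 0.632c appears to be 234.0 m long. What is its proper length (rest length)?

Contracted length L = 234.0 m
γ = 1/√(1 - 0.632²) = 1.290
L₀ = γL = 1.290 × 234.0 = 301.9 m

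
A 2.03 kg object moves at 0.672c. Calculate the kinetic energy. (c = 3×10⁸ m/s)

γ = 1/√(1 - 0.672²) = 1.35035
γ - 1 = 0.35035
KE = (γ-1)mc² = 0.35035 × 2.03 × (3×10⁸)² = 6.401×10¹⁶ J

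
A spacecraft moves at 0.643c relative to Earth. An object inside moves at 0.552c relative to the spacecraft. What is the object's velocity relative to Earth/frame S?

u = (u' + v)/(1 + u'v/c²)
Numerator: 0.552 + 0.643 = 1.195
Denominator: 1 + 0.354936 = 1.354936
u = 1.195/1.354936 = 0.8820c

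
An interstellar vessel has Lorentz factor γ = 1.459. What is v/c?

From γ = 1/√(1 - v²/c²):
1/γ² = 1/1.459² = 0.46977
v²/c² = 1 - 0.46977 = 0.53023
v/c = √(0.53023) = 0.7282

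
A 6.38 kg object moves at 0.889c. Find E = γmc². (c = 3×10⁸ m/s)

γ = 1/√(1 - 0.889²) = 2.184
mc² = 6.38 × (3×10⁸)² = 5.742×10¹⁷ J
E = γmc² = 2.184 × 5.742×10¹⁷ = 1.254×10¹⁸ J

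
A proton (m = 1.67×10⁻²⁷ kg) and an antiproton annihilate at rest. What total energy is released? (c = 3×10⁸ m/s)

Both particles have the same rest mass, so total mass = 2m
E = 2m·c² = 2 × 1.67×10⁻²⁷ × (3×10⁸)²
= 2 × 1.67×10⁻²⁷ × 9×10¹⁶
= 3.006×10⁻¹⁰ J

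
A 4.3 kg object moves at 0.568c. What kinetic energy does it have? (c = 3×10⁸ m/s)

γ = 1/√(1 - 0.568²) = 1.215
γ - 1 = 0.2150
KE = (γ-1)mc² = 0.2150 × 4.3 × (3×10⁸)² = 8.321×10¹⁶ J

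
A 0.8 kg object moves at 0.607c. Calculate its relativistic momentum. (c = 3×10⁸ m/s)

γ = 1/√(1 - 0.607²) = 1.258
v = 0.607 × 3×10⁸ = 1.821×10⁸ m/s
p = γmv = 1.258 × 0.8 × 1.821×10⁸ = 1.833×10⁸ kg·m/s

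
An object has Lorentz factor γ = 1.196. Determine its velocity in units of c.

From γ = 1/√(1 - v²/c²):
1/γ² = 1/1.196² = 0.6991
v²/c² = 1 - 0.6991 = 0.3009
v/c = √(0.3009) = 0.5485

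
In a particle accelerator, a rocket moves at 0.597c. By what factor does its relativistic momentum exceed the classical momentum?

p_rel = γmv, p_class = mv
Ratio = γ = 1/√(1 - 0.597²)
= 1/√(0.643591) = 1.247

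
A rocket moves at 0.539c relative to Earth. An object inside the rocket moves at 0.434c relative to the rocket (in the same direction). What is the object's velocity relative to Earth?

u = (u' + v)/(1 + u'v/c²)
Numerator: 0.434 + 0.539 = 0.973
Denominator: 1 + 0.233926 = 1.233926
u = 0.973/1.233926 = 0.7885c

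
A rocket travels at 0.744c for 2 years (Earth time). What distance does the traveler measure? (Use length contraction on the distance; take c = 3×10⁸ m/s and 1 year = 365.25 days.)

Earth distance: d = v × t = 0.744c × 2 yr = 1.4087×10¹⁶ m
γ = 1.4966
d' = d/γ = 1.4087×10¹⁶/1.4966 = 9.413×10¹⁵ m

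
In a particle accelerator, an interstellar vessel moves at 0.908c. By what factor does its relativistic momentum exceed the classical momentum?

p_rel = γmv, p_class = mv
Ratio = γ = 1/√(1 - 0.908²)
= 1/√(0.175536) = 2.387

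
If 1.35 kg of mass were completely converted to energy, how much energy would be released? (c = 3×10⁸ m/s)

Using E = mc²:
c² = (3×10⁸)² = 9×10¹⁶ m²/s²
E = 1.35 × 9×10¹⁶ = 1.215×10¹⁷ J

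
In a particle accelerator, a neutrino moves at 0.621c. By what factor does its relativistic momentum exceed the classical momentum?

p_rel = γmv, p_class = mv
Ratio = γ = 1/√(1 - 0.621²)
= 1/√(0.614359) = 1.276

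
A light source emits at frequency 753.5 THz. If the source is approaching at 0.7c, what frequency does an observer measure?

β = v/c = 0.7
(1+β)/(1-β) = 1.7/0.3 = 5.667
Doppler factor = √(5.667) = 2.3805
f_obs = 753.5 × 2.3805 = 1794 THz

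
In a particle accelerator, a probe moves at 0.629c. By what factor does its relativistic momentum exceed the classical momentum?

p_rel = γmv, p_class = mv
Ratio = γ = 1/√(1 - 0.629²)
= 1/√(0.604359) = 1.286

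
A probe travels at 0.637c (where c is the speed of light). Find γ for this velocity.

v/c = 0.637, so (v/c)² = 0.405769
1 - (v/c)² = 0.594231
γ = 1/√(0.594231) = 1.297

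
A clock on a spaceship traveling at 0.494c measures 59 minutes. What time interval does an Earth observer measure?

Proper time Δt₀ = 59 minutes
γ = 1/√(1 - 0.494²) = 1.1501
Δt = γΔt₀ = 1.1501 × 59 = 67.86 minutes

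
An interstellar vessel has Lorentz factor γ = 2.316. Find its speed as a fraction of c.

From γ = 1/√(1 - v²/c²):
1/γ² = 1/2.316² = 0.1864
v²/c² = 1 - 0.1864 = 0.8136
v/c = √(0.8136) = 0.9020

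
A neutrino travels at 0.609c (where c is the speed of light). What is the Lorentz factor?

v/c = 0.609, so (v/c)² = 0.370881
1 - (v/c)² = 0.629119
γ = 1/√(0.629119) = 1.261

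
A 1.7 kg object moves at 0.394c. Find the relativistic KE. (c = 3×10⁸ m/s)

γ = 1/√(1 - 0.394²) = 1.08801
γ - 1 = 0.08801
KE = (γ-1)mc² = 0.08801 × 1.7 × (3×10⁸)² = 1.347×10¹⁶ J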